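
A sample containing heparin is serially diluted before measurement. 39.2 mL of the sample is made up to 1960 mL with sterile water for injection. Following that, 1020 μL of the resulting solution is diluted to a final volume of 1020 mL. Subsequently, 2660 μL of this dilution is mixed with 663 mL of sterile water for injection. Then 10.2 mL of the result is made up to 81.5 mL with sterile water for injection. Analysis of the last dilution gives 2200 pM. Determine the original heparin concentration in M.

0.220 M

Overall dilution factor = 50 × 1000 × 250.2 × 7.990 = 10.00 × 10⁷.
Original = 2200 pM × 10.00 × 10⁷ = 2.20 × 10¹¹ pM = 0.220 M.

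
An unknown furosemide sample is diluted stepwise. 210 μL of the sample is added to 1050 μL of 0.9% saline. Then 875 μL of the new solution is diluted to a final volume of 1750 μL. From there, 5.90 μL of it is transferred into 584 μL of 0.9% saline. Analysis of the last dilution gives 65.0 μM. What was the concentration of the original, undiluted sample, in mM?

78.0 mM

Overall dilution factor = 6 × 2 × 99.98 = 1200.
Original = 65.0 μM × 1200 = 7.80 × 10⁴ μM = 78.0 mM.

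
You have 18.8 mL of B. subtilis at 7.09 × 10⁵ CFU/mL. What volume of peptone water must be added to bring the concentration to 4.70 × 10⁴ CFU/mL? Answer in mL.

265 mL

V₂ = C₁V₁/C₂ = 7.09 × 10⁵ × 18.8 / 4.70 × 10⁴ = 284 mL.
Diluent to add = V₂ − V₁ = 284 − 18.8 = 265 mL.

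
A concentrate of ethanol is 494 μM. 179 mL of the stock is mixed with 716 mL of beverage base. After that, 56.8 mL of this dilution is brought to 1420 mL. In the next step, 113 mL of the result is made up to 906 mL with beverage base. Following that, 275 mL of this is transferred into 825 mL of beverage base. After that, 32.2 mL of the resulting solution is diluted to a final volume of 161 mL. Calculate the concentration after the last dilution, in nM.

Overall dilution factor = 5 × 25 × 8.018 × 4 × 5 = 2.00 × 10⁴.
494 μM / 2.00 × 10⁴ = 0.0246 μM = 24.6 nM.

24.6 nM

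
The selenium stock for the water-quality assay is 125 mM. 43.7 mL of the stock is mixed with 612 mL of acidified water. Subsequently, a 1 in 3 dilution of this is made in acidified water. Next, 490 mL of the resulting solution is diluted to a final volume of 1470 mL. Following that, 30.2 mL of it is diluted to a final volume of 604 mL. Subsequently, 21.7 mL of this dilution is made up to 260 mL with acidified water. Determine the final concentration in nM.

3860 nM

Overall dilution factor = 15.00 × 3 × 3 × 20 × 11.98 = 3.24 × 10⁴.
125 mM / 3.24 × 10⁴ = 3.86 × 10⁻³ mM = 3860 nM.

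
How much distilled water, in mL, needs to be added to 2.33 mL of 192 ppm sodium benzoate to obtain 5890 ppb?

5890 ppb = 5.89 ppm.
V₂ = C₁V₁/C₂ = 192 × 2.33 / 5.89 = 76.0 mL.
Diluent to add = V₂ − V₁ = 76.0 − 2.33 = 73.6 mL.

73.6 mL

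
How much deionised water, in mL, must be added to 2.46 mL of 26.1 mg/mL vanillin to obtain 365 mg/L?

173 mL

365 mg/L = 0.365 mg/mL.
V₂ = C₁V₁/C₂ = 26.1 × 2.46 / 0.365 = 176 mL.
Diluent to add = V₂ − V₁ = 176 − 2.46 = 173 mL.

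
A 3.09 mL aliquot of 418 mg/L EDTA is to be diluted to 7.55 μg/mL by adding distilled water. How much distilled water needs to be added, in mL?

168 mL

7.55 μg/mL = 7.55 mg/L.
V₂ = C₁V₁/C₂ = 418 × 3.09 / 7.55 = 171 mL.
Diluent to add = V₂ − V₁ = 171 − 3.09 = 168 mL.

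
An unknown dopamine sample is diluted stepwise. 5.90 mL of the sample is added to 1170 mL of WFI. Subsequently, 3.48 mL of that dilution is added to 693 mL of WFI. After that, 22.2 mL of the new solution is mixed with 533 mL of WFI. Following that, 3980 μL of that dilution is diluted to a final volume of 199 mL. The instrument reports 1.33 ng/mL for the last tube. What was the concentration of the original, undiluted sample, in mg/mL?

Overall dilution factor = 199.3 × 200.1 × 25.01 × 50 = 4.99 × 10⁷.
Original = 1.33 ng/mL × 4.99 × 10⁷ = 6.63 × 10⁷ ng/mL = 66.3 mg/mL.

66.3 mg/mL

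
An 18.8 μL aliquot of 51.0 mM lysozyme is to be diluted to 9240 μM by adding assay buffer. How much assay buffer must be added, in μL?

85.0 μL

9240 μM = 9.24 mM.
V₂ = C₁V₁/C₂ = 51.0 × 18.8 / 9.24 = 104 μL.
Diluent to add = V₂ − V₁ = 104 − 18.8 = 85.0 μL.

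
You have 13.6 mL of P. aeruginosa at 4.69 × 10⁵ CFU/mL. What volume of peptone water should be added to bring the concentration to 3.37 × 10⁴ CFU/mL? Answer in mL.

176 mL

V₂ = C₁V₁/C₂ = 4.69 × 10⁵ × 13.6 / 3.37 × 10⁴ = 189 mL.
Diluent to add = V₂ − V₁ = 189 − 13.6 = 176 mL.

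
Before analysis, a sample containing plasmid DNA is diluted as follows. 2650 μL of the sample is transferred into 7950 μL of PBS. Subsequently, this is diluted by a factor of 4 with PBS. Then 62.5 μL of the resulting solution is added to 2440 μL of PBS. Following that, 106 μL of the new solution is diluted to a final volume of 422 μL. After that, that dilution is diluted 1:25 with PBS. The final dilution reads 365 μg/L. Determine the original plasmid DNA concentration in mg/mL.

Overall dilution factor = 4 × 4 × 40.04 × 3.981 × 25 = 6.38 × 10⁴.
Original = 365 μg/L × 6.38 × 10⁴ = 2.33 × 10⁷ μg/L = 23.3 mg/mL.

23.3 mg/mL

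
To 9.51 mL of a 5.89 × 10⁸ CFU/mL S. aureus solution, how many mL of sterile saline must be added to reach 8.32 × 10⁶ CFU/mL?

664 mL

V₂ = C₁V₁/C₂ = 5.89 × 10⁸ × 9.51 / 8.32 × 10⁶ = 673 mL.
Diluent to add = V₂ − V₁ = 673 − 9.51 = 664 mL.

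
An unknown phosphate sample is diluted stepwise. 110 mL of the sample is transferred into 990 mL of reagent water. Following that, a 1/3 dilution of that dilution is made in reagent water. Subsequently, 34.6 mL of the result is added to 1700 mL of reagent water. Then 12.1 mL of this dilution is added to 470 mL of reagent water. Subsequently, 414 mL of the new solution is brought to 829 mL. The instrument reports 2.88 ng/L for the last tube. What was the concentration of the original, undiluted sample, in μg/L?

Overall dilution factor = 10 × 3 × 50.13 × 39.84 × 2.002 = 1.20 × 10⁵.
Original = 2.88 ng/L × 1.20 × 10⁵ = 3.46 × 10⁵ ng/L = 346 μg/L.

346 μg/L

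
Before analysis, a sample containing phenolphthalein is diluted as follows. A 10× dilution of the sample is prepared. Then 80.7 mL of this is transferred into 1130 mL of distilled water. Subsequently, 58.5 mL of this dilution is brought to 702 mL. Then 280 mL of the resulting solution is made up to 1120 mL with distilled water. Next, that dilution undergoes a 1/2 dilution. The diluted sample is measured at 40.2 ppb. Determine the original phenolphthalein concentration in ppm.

Overall dilution factor = 10 × 15.00 × 12 × 4 × 2 = 1.44 × 10⁴.
Original = 40.2 ppb × 1.44 × 10⁴ = 5.79 × 10⁵ ppb = 579 ppm.

579 ppm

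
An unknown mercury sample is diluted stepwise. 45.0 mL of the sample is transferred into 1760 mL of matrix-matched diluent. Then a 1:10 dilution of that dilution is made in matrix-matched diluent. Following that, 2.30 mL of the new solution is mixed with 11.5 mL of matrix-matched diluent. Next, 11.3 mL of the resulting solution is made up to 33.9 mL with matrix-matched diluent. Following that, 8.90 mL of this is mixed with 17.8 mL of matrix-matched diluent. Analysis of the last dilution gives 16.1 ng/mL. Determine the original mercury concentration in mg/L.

349 mg/L

Overall dilution factor = 40.11 × 10 × 6 × 3 × 3 = 2.17 × 10⁴.
Original = 16.1 ng/mL × 2.17 × 10⁴ = 3.49 × 10⁵ ng/mL = 349 mg/L.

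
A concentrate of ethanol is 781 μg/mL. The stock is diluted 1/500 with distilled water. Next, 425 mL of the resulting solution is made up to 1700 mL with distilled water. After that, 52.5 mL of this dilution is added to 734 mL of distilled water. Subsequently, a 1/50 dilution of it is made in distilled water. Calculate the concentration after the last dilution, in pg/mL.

521 pg/mL

Overall dilution factor = 500 × 4 × 14.98 × 50 = 1.50 × 10⁶.
781 μg/mL / 1.50 × 10⁶ = 5.21 × 10⁻⁴ μg/mL = 521 pg/mL.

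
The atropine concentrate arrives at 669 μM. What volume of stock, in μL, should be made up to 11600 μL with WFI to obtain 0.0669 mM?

1160 μL

0.0669 mM = 66.9 μM.
V₁ = C₂V₂/C₁ = 66.9 × 11600 / 669 = 1160 μL.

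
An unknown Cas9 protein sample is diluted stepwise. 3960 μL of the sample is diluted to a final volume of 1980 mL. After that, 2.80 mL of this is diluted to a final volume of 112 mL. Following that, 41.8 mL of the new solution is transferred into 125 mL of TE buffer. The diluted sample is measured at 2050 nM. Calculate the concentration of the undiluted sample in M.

Overall dilution factor = 500 × 40 × 3.990 = 7.98 × 10⁴.
Original = 2050 nM × 7.98 × 10⁴ = 1.64 × 10⁸ nM = 0.164 M.

0.164 M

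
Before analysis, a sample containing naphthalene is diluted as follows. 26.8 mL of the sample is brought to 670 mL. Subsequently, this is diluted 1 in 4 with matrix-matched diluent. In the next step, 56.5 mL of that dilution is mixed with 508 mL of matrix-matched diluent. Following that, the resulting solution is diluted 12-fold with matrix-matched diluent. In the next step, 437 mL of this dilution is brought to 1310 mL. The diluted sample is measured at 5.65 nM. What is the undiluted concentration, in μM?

Overall dilution factor = 25 × 4 × 9.991 × 12 × 2.998 = 3.59 × 10⁴.
Original = 5.65 nM × 3.59 × 10⁴ = 2.03 × 10⁵ nM = 203 μM.

203 μM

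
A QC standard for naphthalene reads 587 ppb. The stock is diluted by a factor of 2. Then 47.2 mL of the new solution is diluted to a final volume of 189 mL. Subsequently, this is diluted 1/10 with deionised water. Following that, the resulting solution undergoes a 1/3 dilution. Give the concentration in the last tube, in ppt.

2440 ppt

Overall dilution factor = 2 × 4.004 × 10 × 3 = 240.
587 ppb / 240 = 2.44 ppb = 2440 ppt.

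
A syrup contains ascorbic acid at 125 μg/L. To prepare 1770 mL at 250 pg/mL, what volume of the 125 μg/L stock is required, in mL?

3.54 mL

250 pg/mL = 0.250 μg/L.
V₁ = C₂V₂/C₁ = 0.250 × 1770 / 125 = 3.54 mL.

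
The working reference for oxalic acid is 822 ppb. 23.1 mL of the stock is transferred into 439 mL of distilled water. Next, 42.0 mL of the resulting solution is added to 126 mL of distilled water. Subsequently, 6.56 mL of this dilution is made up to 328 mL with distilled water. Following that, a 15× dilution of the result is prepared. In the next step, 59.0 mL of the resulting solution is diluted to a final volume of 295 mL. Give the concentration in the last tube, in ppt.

Overall dilution factor = 20.00 × 4 × 50 × 15 × 5 = 3.00 × 10⁵.
822 ppb / 3.00 × 10⁵ = 2.74 × 10⁻³ ppb = 2.74 ppt.

2.74 ppt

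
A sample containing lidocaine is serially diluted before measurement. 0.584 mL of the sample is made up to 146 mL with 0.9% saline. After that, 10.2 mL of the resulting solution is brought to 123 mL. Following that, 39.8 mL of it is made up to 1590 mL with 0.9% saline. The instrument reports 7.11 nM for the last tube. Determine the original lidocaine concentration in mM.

Overall dilution factor = 250 × 12.06 × 39.95 = 1.20 × 10⁵.
Original = 7.11 nM × 1.20 × 10⁵ = 8.56 × 10⁵ nM = 0.856 mM.

0.856 mM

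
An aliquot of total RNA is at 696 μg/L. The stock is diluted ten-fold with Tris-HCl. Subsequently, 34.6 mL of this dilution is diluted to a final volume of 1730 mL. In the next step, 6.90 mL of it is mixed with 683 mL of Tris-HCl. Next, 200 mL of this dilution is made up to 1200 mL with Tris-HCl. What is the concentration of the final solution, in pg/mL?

Overall dilution factor = 10 × 50 × 99.99 × 6 = 3.00 × 10⁵.
696 μg/L / 3.00 × 10⁵ = 2.32 × 10⁻³ μg/L = 2.32 pg/mL.

2.32 pg/mL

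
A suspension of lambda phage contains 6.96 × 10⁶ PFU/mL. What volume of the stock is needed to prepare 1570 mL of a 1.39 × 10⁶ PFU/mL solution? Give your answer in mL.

V₁ = C₂V₂/C₁ = 1.39 × 10⁶ × 1570 / 6.96 × 10⁶ = 314 mL.

314 mL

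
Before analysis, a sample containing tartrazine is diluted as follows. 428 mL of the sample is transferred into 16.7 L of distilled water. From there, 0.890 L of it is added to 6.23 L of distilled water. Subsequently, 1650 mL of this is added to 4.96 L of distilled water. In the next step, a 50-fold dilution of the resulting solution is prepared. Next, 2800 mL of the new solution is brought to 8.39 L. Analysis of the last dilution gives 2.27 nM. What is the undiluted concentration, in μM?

436 μM

Overall dilution factor = 40.02 × 8 × 4.006 × 50 × 2.996 = 1.92 × 10⁵.
Original = 2.27 nM × 1.92 × 10⁵ = 4.36 × 10⁵ nM = 436 μM.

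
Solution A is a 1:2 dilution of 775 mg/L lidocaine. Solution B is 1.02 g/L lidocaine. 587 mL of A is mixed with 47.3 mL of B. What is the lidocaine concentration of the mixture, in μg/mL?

435 μg/mL

C_A = 775 mg/L / 2 = 388 mg/L.
C_B = 1.02 g/L = 1020 mg/L.
C_mix = (C_A·V_A + C_B·V_B)/(V_A + V_B) = (388×587 + 1020×47.3) / 634.3 = 435 mg/L = 435 μg/mL.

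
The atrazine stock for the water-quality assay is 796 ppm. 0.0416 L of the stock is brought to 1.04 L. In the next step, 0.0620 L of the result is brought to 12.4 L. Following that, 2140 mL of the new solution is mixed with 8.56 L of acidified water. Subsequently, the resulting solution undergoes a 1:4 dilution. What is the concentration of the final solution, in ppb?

Overall dilution factor = 25 × 200 × 5 × 4 = 1.00 × 10⁵.
796 ppm / 1.00 × 10⁵ = 7.96 × 10⁻³ ppm = 7.96 ppb.

7.96 ppb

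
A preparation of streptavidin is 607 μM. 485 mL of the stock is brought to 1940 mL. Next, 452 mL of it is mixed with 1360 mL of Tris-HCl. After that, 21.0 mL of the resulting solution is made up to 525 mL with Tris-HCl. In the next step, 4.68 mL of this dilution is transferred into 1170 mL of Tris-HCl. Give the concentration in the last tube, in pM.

6030 pM

Overall dilution factor = 4 × 4.009 × 25 × 251 = 1.01 × 10⁵.
607 μM / 1.01 × 10⁵ = 6.03 × 10⁻³ μM = 6030 pM.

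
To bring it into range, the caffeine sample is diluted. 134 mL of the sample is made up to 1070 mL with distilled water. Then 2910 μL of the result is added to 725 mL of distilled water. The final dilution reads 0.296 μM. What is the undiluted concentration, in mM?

Overall dilution factor = 7.985 × 250.1 = 1997.
Original = 0.296 μM × 1997 = 591 μM = 0.591 mM.

0.591 mM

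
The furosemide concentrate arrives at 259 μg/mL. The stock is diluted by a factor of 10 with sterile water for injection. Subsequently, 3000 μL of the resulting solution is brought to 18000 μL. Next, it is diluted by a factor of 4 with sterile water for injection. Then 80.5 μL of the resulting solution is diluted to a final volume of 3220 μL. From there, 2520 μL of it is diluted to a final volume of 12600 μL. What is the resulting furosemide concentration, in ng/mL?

Overall dilution factor = 10 × 6 × 4 × 40 × 5 = 4.80 × 10⁴.
259 μg/mL / 4.80 × 10⁴ = 5.40 × 10⁻³ μg/mL = 5.40 ng/mL.

5.40 ng/mL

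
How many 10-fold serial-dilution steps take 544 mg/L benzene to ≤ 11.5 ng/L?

Need 10ⁿ ≥ 4.73 × 10⁷, so n ≥ log(4.73 × 10⁷)/log(10) = 7.67.
Minimum whole steps: n = 8.

8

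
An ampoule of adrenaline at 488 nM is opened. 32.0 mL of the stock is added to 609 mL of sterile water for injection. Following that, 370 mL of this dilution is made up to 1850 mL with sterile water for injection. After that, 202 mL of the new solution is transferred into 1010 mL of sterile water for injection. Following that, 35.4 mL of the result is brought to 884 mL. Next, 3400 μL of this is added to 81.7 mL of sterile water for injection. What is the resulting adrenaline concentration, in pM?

1.30 pM

Overall dilution factor = 20.03 × 5 × 6 × 24.97 × 25.03 = 3.76 × 10⁵.
488 nM / 3.76 × 10⁵ = 1.30 × 10⁻³ nM = 1.30 pM.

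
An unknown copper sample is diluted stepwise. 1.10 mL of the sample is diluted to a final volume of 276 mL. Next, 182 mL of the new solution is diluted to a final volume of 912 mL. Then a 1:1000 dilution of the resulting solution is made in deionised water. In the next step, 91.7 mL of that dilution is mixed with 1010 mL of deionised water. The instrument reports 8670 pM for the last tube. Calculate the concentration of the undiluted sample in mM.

Overall dilution factor = 250.9 × 5.011 × 1000 × 12.01 = 1.51 × 10⁷.
Original = 8670 pM × 1.51 × 10⁷ = 1.31 × 10¹¹ pM = 131 mM.

131 mM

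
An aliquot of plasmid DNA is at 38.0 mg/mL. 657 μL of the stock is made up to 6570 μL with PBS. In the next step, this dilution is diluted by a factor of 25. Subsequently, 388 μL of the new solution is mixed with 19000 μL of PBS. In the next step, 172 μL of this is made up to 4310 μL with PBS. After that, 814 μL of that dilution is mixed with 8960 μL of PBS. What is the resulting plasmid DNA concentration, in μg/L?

10.1 μg/L

Overall dilution factor = 10 × 25 × 49.97 × 25.06 × 12.01 = 3.76 × 10⁶.
38.0 mg/mL / 3.76 × 10⁶ = 1.01 × 10⁻⁵ mg/mL = 10.1 μg/L.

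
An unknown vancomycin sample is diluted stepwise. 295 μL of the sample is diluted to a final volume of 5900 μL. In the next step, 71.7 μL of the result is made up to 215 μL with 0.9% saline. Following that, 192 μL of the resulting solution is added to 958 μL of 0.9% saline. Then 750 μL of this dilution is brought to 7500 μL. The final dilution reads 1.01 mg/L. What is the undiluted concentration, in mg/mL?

3.63 mg/mL

Overall dilution factor = 20 × 2.999 × 5.990 × 10 = 3592.
Original = 1.01 mg/L × 3592 = 3628 mg/L = 3.63 mg/mL.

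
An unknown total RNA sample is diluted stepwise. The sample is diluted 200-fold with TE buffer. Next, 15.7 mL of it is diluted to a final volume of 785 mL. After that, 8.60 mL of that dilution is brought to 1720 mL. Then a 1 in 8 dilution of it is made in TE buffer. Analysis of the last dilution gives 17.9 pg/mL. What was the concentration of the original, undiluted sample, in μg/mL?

286 μg/mL

Overall dilution factor = 200 × 50 × 200 × 8 = 1.60 × 10⁷.
Original = 17.9 pg/mL × 1.60 × 10⁷ = 2.86 × 10⁸ pg/mL = 286 μg/mL.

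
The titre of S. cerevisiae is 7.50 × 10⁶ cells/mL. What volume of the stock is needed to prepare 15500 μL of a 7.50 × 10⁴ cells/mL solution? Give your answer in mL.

0.155 mL

V₁ = C₂V₂/C₁ = 7.50 × 10⁴ × 15500 / 7.50 × 10⁶ = 155 μL = 0.155 mL.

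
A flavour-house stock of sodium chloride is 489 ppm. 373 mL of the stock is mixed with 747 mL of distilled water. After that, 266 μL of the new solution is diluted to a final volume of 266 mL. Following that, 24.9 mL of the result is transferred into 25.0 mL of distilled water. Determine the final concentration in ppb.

Overall dilution factor = 3.003 × 1000 × 2.004 = 6017.
489 ppm / 6017 = 0.0813 ppm = 81.3 ppb.

81.3 ppb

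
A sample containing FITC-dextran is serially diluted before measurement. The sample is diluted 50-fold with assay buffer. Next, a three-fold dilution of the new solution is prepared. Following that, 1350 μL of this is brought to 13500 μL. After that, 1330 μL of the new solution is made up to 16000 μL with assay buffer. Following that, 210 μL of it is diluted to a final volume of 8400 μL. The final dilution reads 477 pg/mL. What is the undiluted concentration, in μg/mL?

Overall dilution factor = 50 × 3 × 10 × 12.03 × 40 = 7.22 × 10⁵.
Original = 477 pg/mL × 7.22 × 10⁵ = 3.44 × 10⁸ pg/mL = 344 μg/mL.

344 μg/mL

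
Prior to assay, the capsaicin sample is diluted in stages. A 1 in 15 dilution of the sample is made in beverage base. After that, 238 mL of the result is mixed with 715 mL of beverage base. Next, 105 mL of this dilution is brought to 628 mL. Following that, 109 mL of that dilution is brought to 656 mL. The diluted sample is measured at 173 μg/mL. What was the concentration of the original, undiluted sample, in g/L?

374 g/L

Overall dilution factor = 15 × 4.004 × 5.981 × 6.018 = 2162.
Original = 173 μg/mL × 2162 = 3.74 × 10⁵ μg/mL = 374 g/L.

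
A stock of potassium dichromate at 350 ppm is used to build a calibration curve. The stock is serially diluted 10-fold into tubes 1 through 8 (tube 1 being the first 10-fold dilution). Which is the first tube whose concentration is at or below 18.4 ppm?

Tube n has concentration 350 ppm / 10ⁿ.
Need 10ⁿ ≥ 350 ppm / 18.4 ppm = 19.0, so n ≥ 1.28.
First such tube: n = 2.

tube 2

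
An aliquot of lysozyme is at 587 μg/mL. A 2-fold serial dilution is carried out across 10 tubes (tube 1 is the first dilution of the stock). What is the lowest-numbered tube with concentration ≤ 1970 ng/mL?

tube 9

Tube n has concentration 587 μg/mL / 2ⁿ.
Need 2ⁿ ≥ 587 μg/mL / 1970 ng/mL = 298, so n ≥ 8.22.
First such tube: n = 9.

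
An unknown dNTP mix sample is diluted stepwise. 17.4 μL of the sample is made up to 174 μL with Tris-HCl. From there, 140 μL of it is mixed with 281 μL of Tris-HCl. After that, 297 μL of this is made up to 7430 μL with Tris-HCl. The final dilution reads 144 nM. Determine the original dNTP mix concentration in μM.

108 μM

Overall dilution factor = 10 × 3.007 × 25.02 = 752.
Original = 144 nM × 752 = 1.08 × 10⁵ nM = 108 μM.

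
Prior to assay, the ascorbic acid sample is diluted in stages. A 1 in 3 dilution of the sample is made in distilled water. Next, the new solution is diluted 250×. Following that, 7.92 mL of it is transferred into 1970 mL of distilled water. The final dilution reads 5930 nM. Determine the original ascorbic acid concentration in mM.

1110 mM

Overall dilution factor = 3 × 250 × 249.7 = 1.87 × 10⁵.
Original = 5930 nM × 1.87 × 10⁵ = 1.11 × 10⁹ nM = 1110 mM.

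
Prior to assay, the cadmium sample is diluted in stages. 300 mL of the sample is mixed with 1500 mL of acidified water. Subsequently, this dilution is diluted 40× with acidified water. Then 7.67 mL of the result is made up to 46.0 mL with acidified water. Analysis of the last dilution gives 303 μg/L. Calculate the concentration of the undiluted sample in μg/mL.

Overall dilution factor = 6 × 40 × 5.997 = 1439.
Original = 303 μg/L × 1439 = 4.36 × 10⁵ μg/L = 436 μg/mL.

436 μg/mL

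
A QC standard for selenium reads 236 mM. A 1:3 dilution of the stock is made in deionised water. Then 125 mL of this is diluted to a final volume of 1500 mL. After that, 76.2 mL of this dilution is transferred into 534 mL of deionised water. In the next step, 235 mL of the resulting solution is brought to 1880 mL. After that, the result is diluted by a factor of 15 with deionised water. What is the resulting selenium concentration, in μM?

6.82 μM

Overall dilution factor = 3 × 12 × 8.008 × 8 × 15 = 3.46 × 10⁴.
236 mM / 3.46 × 10⁴ = 6.82 × 10⁻³ mM = 6.82 μM.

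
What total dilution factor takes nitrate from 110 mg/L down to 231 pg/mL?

Factor = C₀/C_target = 110 mg/L / 231 pg/mL = 4.76 × 10⁵.

4.76 × 10⁵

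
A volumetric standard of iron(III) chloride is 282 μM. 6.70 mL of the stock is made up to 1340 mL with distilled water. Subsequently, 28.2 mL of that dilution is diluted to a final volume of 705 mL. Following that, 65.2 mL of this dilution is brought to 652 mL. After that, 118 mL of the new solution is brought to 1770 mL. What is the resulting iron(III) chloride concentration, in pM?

376 pM

Overall dilution factor = 200 × 25 × 10 × 15 = 7.50 × 10⁵.
282 μM / 7.50 × 10⁵ = 3.76 × 10⁻⁴ μM = 376 pM.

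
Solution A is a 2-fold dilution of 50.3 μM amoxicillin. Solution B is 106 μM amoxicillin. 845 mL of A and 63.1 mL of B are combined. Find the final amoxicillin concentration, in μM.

C_A = 50.3 μM / 2 = 25.1 μM.
C_mix = (C_A·V_A + C_B·V_B)/(V_A + V_B) = (25.1×845 + 106×63.1) / 908.1 = 30.8 μM.

30.8 μM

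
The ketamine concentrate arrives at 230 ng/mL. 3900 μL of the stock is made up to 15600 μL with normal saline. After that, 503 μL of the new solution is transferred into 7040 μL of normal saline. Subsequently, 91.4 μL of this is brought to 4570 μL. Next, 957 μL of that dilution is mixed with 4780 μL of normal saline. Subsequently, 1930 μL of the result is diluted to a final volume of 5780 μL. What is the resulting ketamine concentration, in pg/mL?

4.27 pg/mL

Overall dilution factor = 4 × 15.00 × 50 × 5.995 × 2.995 = 5.38 × 10⁴.
230 ng/mL / 5.38 × 10⁴ = 4.27 × 10⁻³ ng/mL = 4.27 pg/mL.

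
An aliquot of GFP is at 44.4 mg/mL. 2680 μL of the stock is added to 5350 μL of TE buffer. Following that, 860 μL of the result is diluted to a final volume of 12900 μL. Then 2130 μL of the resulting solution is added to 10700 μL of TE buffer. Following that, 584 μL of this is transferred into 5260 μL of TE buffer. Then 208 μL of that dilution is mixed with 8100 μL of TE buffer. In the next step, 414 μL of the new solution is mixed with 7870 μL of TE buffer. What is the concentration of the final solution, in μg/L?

20.5 μg/L

Overall dilution factor = 2.996 × 15 × 6.023 × 10.01 × 39.94 × 20.01 = 2.17 × 10⁶.
44.4 mg/mL / 2.17 × 10⁶ = 2.05 × 10⁻⁵ mg/mL = 20.5 μg/L.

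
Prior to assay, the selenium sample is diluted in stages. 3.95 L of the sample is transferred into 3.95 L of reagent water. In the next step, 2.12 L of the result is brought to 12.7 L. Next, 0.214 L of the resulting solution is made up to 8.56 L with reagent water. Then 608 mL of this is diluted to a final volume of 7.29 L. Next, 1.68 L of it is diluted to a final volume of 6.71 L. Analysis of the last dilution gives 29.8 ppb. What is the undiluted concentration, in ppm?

Overall dilution factor = 2 × 5.991 × 40 × 11.99 × 3.994 = 2.30 × 10⁴.
Original = 29.8 ppb × 2.30 × 10⁴ = 6.84 × 10⁵ ppb = 684 ppm.

684 ppm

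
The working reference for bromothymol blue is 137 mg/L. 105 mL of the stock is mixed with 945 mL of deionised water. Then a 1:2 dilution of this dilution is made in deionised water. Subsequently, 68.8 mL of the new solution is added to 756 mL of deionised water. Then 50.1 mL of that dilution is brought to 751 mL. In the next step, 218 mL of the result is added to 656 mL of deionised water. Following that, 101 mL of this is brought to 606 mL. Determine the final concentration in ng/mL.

Overall dilution factor = 10 × 2 × 11.99 × 14.99 × 4.009 × 6 = 8.65 × 10⁴.
137 mg/L / 8.65 × 10⁴ = 1.58 × 10⁻³ mg/L = 1.58 ng/mL.

1.58 ng/mL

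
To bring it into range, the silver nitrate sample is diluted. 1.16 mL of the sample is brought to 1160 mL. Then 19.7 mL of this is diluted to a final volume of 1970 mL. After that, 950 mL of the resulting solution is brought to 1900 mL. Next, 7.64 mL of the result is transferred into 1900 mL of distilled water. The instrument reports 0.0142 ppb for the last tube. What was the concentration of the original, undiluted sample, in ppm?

Overall dilution factor = 1000 × 100 × 2 × 249.7 = 4.99 × 10⁷.
Original = 0.0142 ppb × 4.99 × 10⁷ = 7.09 × 10⁵ ppb = 709 ppm.

709 ppm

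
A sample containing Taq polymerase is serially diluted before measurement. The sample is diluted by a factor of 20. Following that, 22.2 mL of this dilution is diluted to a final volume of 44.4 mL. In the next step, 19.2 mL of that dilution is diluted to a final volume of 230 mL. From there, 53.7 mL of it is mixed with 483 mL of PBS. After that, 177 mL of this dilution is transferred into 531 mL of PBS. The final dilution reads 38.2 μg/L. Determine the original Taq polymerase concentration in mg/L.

Overall dilution factor = 20 × 2 × 11.98 × 9.994 × 4 = 1.92 × 10⁴.
Original = 38.2 μg/L × 1.92 × 10⁴ = 7.32 × 10⁵ μg/L = 732 mg/L.

732 mg/L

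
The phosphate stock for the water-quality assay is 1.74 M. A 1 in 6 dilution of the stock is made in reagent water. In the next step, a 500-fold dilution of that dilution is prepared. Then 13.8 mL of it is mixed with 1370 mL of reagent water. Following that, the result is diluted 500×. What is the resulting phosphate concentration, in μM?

Overall dilution factor = 6 × 500 × 100.3 × 500 = 1.50 × 10⁸.
1.74 M / 1.50 × 10⁸ = 1.16 × 10⁻⁸ M = 0.0116 μM.

0.0116 μM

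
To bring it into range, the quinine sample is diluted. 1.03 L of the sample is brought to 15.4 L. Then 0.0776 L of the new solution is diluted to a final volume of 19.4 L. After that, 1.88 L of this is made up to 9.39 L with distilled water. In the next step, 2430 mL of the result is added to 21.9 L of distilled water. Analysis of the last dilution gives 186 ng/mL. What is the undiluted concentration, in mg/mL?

Overall dilution factor = 14.95 × 250 × 4.995 × 10.01 = 1.87 × 10⁵.
Original = 186 ng/mL × 1.87 × 10⁵ = 3.48 × 10⁷ ng/mL = 34.8 mg/mL.

34.8 mg/mL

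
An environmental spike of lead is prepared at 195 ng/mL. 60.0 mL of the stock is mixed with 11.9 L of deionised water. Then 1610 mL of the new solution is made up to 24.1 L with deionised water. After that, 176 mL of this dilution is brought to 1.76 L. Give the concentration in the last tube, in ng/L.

6.54 ng/L

Overall dilution factor = 199.3 × 14.97 × 10 = 2.98 × 10⁴.
195 ng/mL / 2.98 × 10⁴ = 6.54 × 10⁻³ ng/mL = 6.54 ng/L.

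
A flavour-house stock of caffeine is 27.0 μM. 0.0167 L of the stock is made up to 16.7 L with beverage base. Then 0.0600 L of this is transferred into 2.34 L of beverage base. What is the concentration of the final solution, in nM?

0.675 nM

Overall dilution factor = 1000 × 40 = 4.00 × 10⁴.
27.0 μM / 4.00 × 10⁴ = 6.75 × 10⁻⁴ μM = 0.675 nM.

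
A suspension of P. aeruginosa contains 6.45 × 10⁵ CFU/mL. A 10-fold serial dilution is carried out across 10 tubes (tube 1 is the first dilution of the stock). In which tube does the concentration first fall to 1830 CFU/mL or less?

tube 3

Tube n has concentration 6.45 × 10⁵ CFU/mL / 10ⁿ.
Need 10ⁿ ≥ 6.45 × 10⁵ CFU/mL / 1830 CFU/mL = 352, so n ≥ 2.55.
First such tube: n = 3.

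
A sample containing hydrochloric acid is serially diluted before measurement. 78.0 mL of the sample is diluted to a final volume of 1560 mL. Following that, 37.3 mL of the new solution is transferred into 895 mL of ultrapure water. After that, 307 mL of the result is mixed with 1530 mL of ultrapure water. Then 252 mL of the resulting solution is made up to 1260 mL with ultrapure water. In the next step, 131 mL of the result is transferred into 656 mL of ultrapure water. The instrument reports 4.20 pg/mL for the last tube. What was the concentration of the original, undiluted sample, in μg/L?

Overall dilution factor = 20 × 24.99 × 5.984 × 5 × 6.008 = 8.99 × 10⁴.
Original = 4.20 pg/mL × 8.99 × 10⁴ = 3.77 × 10⁵ pg/mL = 377 μg/L.

377 μg/L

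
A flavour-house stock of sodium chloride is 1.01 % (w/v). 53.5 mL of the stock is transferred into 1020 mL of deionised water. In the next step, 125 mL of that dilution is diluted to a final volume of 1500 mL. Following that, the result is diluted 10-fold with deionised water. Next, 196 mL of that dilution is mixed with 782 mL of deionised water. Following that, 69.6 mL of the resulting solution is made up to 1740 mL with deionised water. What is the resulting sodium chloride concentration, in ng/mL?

33.6 ng/mL

Overall dilution factor = 20.07 × 12 × 10 × 4.990 × 25 = 3.00 × 10⁵.
1.01 % (w/v) / 3.00 × 10⁵ = 3.36 × 10⁻⁶ % (w/v) = 33.6 ng/mL.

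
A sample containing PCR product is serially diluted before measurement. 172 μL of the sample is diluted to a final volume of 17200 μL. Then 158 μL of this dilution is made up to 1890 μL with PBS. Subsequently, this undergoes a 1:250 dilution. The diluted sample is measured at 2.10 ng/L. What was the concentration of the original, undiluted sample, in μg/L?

628 μg/L

Overall dilution factor = 100 × 11.96 × 250 = 2.99 × 10⁵.
Original = 2.10 ng/L × 2.99 × 10⁵ = 6.28 × 10⁵ ng/L = 628 μg/L.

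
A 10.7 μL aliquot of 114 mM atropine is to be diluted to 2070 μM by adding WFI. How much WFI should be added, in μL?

2070 μM = 2.07 mM.
V₂ = C₁V₁/C₂ = 114 × 10.7 / 2.07 = 589 μL.
Diluent to add = V₂ − V₁ = 589 − 10.7 = 579 μL.

579 μL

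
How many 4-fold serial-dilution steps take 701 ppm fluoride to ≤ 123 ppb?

Need 4ⁿ ≥ 5699, so n ≥ log(5699)/log(4) = 6.24.
Minimum whole steps: n = 7.

7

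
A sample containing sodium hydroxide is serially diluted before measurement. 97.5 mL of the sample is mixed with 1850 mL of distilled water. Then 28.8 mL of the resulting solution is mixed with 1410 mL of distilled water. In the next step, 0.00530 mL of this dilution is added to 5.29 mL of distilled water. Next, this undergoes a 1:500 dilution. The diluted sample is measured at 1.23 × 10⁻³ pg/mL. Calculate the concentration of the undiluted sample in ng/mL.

613 ng/mL

Overall dilution factor = 19.97 × 49.96 × 999.1 × 500 = 4.99 × 10⁸.
Original = 1.23 × 10⁻³ pg/mL × 4.99 × 10⁸ = 6.13 × 10⁵ pg/mL = 613 ng/mL.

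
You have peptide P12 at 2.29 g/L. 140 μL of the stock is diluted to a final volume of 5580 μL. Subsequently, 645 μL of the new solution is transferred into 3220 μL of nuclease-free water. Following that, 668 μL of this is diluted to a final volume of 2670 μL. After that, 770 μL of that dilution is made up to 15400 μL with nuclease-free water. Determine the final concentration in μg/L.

120 μg/L

Overall dilution factor = 39.86 × 5.992 × 3.997 × 20 = 1.91 × 10⁴.
2.29 g/L / 1.91 × 10⁴ = 1.20 × 10⁻⁴ g/L = 120 μg/L.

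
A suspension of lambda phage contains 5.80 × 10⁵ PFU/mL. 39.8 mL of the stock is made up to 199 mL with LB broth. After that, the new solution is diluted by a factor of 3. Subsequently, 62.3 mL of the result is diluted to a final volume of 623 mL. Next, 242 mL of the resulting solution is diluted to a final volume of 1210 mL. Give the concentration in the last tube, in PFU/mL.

773 PFU/mL

Overall dilution factor = 5 × 3 × 10 × 5 = 750.
5.80 × 10⁵ PFU/mL / 750 = 773 PFU/mL.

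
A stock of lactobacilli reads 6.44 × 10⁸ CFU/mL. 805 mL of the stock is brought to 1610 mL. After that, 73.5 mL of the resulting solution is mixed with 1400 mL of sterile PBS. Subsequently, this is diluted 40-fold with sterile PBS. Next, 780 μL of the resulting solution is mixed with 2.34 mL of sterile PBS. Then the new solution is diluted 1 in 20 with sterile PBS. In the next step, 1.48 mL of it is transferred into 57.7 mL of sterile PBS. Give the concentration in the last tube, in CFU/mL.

126 CFU/mL

Overall dilution factor = 2 × 20.05 × 40 × 4 × 20 × 39.99 = 5.13 × 10⁶.
6.44 × 10⁸ CFU/mL / 5.13 × 10⁶ = 126 CFU/mL.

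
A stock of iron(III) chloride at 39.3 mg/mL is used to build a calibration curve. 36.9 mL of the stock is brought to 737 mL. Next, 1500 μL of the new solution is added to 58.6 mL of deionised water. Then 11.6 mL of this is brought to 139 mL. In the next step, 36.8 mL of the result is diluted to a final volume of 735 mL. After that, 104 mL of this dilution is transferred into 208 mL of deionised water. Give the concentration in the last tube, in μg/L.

Overall dilution factor = 19.97 × 40.07 × 11.98 × 19.97 × 3 = 5.75 × 10⁵.
39.3 mg/mL / 5.75 × 10⁵ = 6.84 × 10⁻⁵ mg/mL = 68.4 μg/L.

68.4 μg/L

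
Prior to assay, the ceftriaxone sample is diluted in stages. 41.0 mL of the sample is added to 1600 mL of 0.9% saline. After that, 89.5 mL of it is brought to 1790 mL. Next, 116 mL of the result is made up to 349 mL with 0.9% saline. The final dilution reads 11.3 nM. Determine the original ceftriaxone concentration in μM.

Overall dilution factor = 40.02 × 20 × 3.009 = 2408.
Original = 11.3 nM × 2408 = 2.72 × 10⁴ nM = 27.2 μM.

27.2 μM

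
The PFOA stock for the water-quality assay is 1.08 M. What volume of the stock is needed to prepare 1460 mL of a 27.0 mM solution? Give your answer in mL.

27.0 mM = 0.0270 M.
V₁ = C₂V₂/C₁ = 0.0270 × 1460 / 1.08 = 36.5 mL.

36.5 mL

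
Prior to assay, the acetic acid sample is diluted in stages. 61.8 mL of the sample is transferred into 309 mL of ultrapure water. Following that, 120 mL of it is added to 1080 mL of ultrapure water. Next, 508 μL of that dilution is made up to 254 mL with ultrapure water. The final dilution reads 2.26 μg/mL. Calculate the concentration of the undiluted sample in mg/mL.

Overall dilution factor = 6 × 10 × 500 = 3.00 × 10⁴.
Original = 2.26 μg/mL × 3.00 × 10⁴ = 6.78 × 10⁴ μg/mL = 67.8 mg/mL.

67.8 mg/mL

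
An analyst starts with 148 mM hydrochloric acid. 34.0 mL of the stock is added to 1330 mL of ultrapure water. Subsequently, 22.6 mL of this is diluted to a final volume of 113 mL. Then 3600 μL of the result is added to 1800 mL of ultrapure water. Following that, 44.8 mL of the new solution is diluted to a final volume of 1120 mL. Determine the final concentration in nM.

58.9 nM

Overall dilution factor = 40.12 × 5 × 501 × 25 = 2.51 × 10⁶.
148 mM / 2.51 × 10⁶ = 5.89 × 10⁻⁵ mM = 58.9 nM.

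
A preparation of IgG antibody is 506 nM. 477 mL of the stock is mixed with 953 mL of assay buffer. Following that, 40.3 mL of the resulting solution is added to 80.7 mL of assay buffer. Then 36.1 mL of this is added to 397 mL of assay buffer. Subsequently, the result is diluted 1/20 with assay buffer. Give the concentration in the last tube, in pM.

234 pM

Overall dilution factor = 2.998 × 3.002 × 12.00 × 20 = 2160.
506 nM / 2160 = 0.234 nM = 234 pM.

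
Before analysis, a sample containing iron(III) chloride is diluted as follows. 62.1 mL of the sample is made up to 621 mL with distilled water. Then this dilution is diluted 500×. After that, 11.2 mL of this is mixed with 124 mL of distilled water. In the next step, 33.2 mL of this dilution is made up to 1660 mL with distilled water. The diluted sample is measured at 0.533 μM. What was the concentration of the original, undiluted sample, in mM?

Overall dilution factor = 10 × 500 × 12.07 × 50 = 3.02 × 10⁶.
Original = 0.533 μM × 3.02 × 10⁶ = 1.61 × 10⁶ μM = 1610 mM.

1610 mM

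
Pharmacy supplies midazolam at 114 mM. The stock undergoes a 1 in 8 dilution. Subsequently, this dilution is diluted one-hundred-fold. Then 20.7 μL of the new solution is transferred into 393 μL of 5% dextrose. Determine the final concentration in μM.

7.13 μM

Overall dilution factor = 8 × 100 × 19.99 = 1.60 × 10⁴.
114 mM / 1.60 × 10⁴ = 7.13 × 10⁻³ mM = 7.13 μM.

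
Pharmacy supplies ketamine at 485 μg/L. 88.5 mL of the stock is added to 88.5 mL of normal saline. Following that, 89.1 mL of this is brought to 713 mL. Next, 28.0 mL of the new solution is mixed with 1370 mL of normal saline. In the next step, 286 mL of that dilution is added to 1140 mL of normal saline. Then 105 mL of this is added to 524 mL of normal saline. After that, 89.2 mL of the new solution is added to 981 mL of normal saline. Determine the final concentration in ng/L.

1.69 ng/L

Overall dilution factor = 2 × 8.002 × 49.93 × 4.986 × 5.990 × 12.00 = 2.86 × 10⁵.
485 μg/L / 2.86 × 10⁵ = 1.69 × 10⁻³ μg/L = 1.69 ng/L.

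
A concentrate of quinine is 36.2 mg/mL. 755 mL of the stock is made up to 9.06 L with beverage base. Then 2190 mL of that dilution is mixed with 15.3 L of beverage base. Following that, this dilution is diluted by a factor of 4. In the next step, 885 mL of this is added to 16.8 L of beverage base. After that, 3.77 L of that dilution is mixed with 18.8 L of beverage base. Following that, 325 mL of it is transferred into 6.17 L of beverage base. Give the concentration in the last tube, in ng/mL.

Overall dilution factor = 12 × 7.986 × 4 × 19.98 × 5.987 × 19.98 = 9.17 × 10⁵.
36.2 mg/mL / 9.17 × 10⁵ = 3.95 × 10⁻⁵ mg/mL = 39.5 ng/mL.

39.5 ng/mL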